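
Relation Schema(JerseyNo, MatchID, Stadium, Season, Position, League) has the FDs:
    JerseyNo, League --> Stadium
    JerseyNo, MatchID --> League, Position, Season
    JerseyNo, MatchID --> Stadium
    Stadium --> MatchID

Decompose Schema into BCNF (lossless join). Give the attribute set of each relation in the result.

Candidate keys of the original relation: {JerseyNo, League}, {JerseyNo, MatchID}, {JerseyNo, Stadium}.
{JerseyNo, League, MatchID, Position, Season, Stadium}: {Stadium} determines {MatchID, Stadium} here but is not a superkey — split on Stadium --> MatchID, giving {MatchID, Stadium} and {JerseyNo, League, Position, Season, Stadium}.
{MatchID, Stadium} has no BCNF violation.
{JerseyNo, League, Position, Season, Stadium} has no BCNF violation.

{JerseyNo, League, Position, Season, Stadium}; {MatchID, Stadium}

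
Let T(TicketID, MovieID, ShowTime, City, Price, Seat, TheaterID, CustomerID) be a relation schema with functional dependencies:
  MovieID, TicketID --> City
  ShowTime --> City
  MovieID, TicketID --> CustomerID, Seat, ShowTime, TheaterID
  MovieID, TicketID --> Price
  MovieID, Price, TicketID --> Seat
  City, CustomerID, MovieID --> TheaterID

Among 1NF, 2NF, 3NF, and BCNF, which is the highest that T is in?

Candidate key: {MovieID, TicketID}. Prime attributes: {MovieID, TicketID}.
ShowTime --> City: {ShowTime}⁺ = {City, ShowTime}, which is not all of the attributes, so the left side is not a superkey — BCNF is violated.
ShowTime --> City determines the non-prime attribute {City} from a non-superkey — 3NF is violated.
No proper subset of a key has a non-prime attribute in its closure, so there is no partial dependency; 2NF holds.

2NF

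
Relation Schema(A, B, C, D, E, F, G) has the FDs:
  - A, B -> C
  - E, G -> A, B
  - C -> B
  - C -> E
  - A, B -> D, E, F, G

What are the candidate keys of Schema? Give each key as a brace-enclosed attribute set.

{A, B} is a candidate key since {A, B}⁺ = {A, B, C, D, E, F, G} covers every attribute.
{A, C} is a candidate key since {A, C}⁺ = {A, B, C, D, E, F, G} covers every attribute.
{C, G} is a candidate key since {C, G}⁺ = {A, B, C, D, E, F, G} covers every attribute.
{E, G} is a candidate key since {E, G}⁺ = {A, B, C, D, E, F, G} covers every attribute.
No proper subset of any of these is a key, and no other minimal superkey exists.

{A, B}, {A, C}, {C, G}, {E, G}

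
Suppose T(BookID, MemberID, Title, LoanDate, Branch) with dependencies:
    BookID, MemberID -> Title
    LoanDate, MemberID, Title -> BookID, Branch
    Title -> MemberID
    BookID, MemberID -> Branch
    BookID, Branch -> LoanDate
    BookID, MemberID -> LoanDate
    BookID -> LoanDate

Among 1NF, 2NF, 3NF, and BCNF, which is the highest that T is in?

Candidate keys: {BookID, MemberID}, {BookID, Title}, {LoanDate, Title}. Prime attributes: {BookID, LoanDate, MemberID, Title}.
Title -> MemberID: {Title}⁺ = {MemberID, Title}, which is not all of the attributes, so the left side is not a superkey — BCNF is violated.
Since {MemberID} ⊆ prime attributes and every other non-superkey FD also has a prime right side, the schema is in 3NF.

3NF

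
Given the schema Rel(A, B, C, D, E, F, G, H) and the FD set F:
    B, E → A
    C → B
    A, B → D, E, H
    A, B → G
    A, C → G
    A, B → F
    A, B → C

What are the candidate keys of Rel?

{A, B}, {A, C}, {B, E}, {C, E}

Closure of {A, B} is {A, B, C, D, E, F, G, H}, the whole schema; {A, B} is a candidate key.
Closure of {A, C} is {A, B, C, D, E, F, G, H}, the whole schema; {A, C} is a candidate key.
Closure of {B, E} is {A, B, C, D, E, F, G, H}, the whole schema; {B, E} is a candidate key.
Closure of {C, E} is {A, B, C, D, E, F, G, H}, the whole schema; {C, E} is a candidate key.
Any other superkey properly contains one of these, so there are no further candidate keys.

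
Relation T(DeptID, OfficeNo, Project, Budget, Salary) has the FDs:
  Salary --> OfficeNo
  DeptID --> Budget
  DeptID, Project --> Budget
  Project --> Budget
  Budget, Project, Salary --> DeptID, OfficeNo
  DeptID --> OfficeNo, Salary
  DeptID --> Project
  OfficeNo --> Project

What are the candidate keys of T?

{DeptID}, {Salary}

{DeptID}⁺ = {Budget, DeptID, OfficeNo, Project, Salary}, which is every attribute, so {DeptID} is a candidate key.
{Salary}⁺ = {Budget, DeptID, OfficeNo, Project, Salary}, which is every attribute, so {Salary} is a candidate key.
These are minimal and exhaustive — every other superkey contains one of them.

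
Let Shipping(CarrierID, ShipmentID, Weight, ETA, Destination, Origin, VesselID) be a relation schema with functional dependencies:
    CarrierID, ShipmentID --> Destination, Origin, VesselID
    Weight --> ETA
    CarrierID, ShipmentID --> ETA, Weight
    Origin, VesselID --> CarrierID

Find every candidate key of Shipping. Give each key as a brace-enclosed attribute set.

{CarrierID, ShipmentID}, {Origin, ShipmentID, VesselID}

No FD produces {ShipmentID}, so it must be in every candidate key.
Closure of {CarrierID, ShipmentID} is {CarrierID, Destination, ETA, Origin, ShipmentID, VesselID, Weight}, the whole schema; {CarrierID, ShipmentID} is a candidate key.
Closure of {Origin, ShipmentID, VesselID} is {CarrierID, Destination, ETA, Origin, ShipmentID, VesselID, Weight}, the whole schema; {Origin, ShipmentID, VesselID} is a candidate key.
No proper subset of any of these is a key, and no other minimal superkey exists.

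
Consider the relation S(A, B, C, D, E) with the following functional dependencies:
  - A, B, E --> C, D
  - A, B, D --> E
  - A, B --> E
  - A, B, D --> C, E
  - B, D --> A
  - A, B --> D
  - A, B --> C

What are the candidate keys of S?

{A, B}, {B, D}

{B} never appears on the right of any FD, so every key must include it.
{A, B} is a candidate key since {A, B}⁺ = {A, B, C, D, E} covers every attribute.
{B, D} is a candidate key since {B, D}⁺ = {A, B, C, D, E} covers every attribute.
Any other superkey properly contains one of these, so there are no further candidate keys.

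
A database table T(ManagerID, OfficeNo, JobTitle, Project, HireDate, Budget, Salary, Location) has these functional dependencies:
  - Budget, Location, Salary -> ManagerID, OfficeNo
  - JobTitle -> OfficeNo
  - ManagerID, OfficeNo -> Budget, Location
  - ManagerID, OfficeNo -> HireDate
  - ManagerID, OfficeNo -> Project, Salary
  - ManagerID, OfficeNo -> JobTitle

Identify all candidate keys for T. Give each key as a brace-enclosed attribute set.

Closure of {JobTitle, ManagerID} is {Budget, HireDate, JobTitle, Location, ManagerID, OfficeNo, Project, Salary}, the whole schema; {JobTitle, ManagerID} is a candidate key.
Closure of {ManagerID, OfficeNo} is {Budget, HireDate, JobTitle, Location, ManagerID, OfficeNo, Project, Salary}, the whole schema; {ManagerID, OfficeNo} is a candidate key.
Closure of {Budget, Location, Salary} is {Budget, HireDate, JobTitle, Location, ManagerID, OfficeNo, Project, Salary}, the whole schema; {Budget, Location, Salary} is a candidate key.
No proper subset of any of these is a key, and no other minimal superkey exists.

{Budget, Location, Salary}, {JobTitle, ManagerID}, {ManagerID, OfficeNo}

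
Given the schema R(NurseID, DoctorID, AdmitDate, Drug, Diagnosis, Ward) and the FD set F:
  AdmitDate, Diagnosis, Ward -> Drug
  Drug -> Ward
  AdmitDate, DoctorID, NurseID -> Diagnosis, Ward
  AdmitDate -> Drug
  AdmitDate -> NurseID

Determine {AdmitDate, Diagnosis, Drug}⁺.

Start with {AdmitDate, Diagnosis, Drug}.
Drug -> Ward applies; add {Ward} → now {AdmitDate, Diagnosis, Drug, Ward}.
AdmitDate -> NurseID applies; add {NurseID} → now {AdmitDate, Diagnosis, Drug, NurseID, Ward}.
No further FD applies.

{AdmitDate, Diagnosis, Drug, NurseID, Ward}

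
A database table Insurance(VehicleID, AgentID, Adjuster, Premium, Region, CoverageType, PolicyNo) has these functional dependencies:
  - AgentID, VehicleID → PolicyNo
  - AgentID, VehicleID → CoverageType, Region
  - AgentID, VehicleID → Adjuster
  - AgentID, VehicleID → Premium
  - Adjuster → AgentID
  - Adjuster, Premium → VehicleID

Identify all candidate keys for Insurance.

{Adjuster, Premium}, {Adjuster, VehicleID}, {AgentID, VehicleID}

{Adjuster, Premium} is a candidate key since {Adjuster, Premium}⁺ = {Adjuster, AgentID, CoverageType, PolicyNo, Premium, Region, VehicleID} covers every attribute.
{Adjuster, VehicleID} is a candidate key since {Adjuster, VehicleID}⁺ = {Adjuster, AgentID, CoverageType, PolicyNo, Premium, Region, VehicleID} covers every attribute.
{AgentID, VehicleID} is a candidate key since {AgentID, VehicleID}⁺ = {Adjuster, AgentID, CoverageType, PolicyNo, Premium, Region, VehicleID} covers every attribute.
These are minimal and exhaustive — every other superkey contains one of them.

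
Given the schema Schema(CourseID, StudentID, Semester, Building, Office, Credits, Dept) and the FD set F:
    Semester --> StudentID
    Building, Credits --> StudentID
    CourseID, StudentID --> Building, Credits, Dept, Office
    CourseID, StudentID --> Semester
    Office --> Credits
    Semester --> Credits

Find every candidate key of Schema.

Attributes never on any right-hand side: {CourseID} — every candidate key must contain it.
{CourseID, Semester}⁺ = {Building, CourseID, Credits, Dept, Office, Semester, StudentID}, which is every attribute, so {CourseID, Semester} is a candidate key.
{CourseID, StudentID}⁺ = {Building, CourseID, Credits, Dept, Office, Semester, StudentID}, which is every attribute, so {CourseID, StudentID} is a candidate key.
{Building, CourseID, Credits}⁺ = {Building, CourseID, Credits, Dept, Office, Semester, StudentID}, which is every attribute, so {Building, CourseID, Credits} is a candidate key.
{Building, CourseID, Office}⁺ = {Building, CourseID, Credits, Dept, Office, Semester, StudentID}, which is every attribute, so {Building, CourseID, Office} is a candidate key.
Any other superkey properly contains one of these, so there are no further candidate keys.

{Building, CourseID, Credits}, {Building, CourseID, Office}, {CourseID, Semester}, {CourseID, StudentID}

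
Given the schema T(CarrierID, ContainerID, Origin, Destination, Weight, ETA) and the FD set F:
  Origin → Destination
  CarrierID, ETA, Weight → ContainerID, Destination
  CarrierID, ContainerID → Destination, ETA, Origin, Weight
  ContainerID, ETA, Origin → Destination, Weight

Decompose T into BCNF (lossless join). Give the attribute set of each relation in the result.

Candidate keys of the original relation: {CarrierID, ContainerID}, {CarrierID, ETA, Weight}.
In {CarrierID, ContainerID, Destination, ETA, Origin, Weight}, {Origin} is not a superkey ({Origin}⁺ restricted to this set is {Destination, Origin}), so split on Origin → Destination into {Destination, Origin} and {CarrierID, ContainerID, ETA, Origin, Weight}.
{Destination, Origin} is in BCNF.
In {CarrierID, ContainerID, ETA, Origin, Weight}, {ContainerID, ETA, Origin} is not a superkey ({ContainerID, ETA, Origin}⁺ restricted to this set is {ContainerID, ETA, Origin, Weight}), so split on ContainerID, ETA, Origin → Weight into {ContainerID, ETA, Origin, Weight} and {CarrierID, ContainerID, ETA, Origin}.
{ContainerID, ETA, Origin, Weight} is in BCNF.
{CarrierID, ContainerID, ETA, Origin} is in BCNF.

{CarrierID, ContainerID, ETA, Origin}; {ContainerID, ETA, Origin, Weight}; {Destination, Origin}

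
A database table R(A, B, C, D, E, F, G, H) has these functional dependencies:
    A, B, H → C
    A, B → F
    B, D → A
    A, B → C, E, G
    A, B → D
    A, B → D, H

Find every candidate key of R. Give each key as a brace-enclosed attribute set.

{B} never appears on the right of any FD, so every key must include it.
{A, B}⁺ = {A, B, C, D, E, F, G, H}, which is every attribute, so {A, B} is a candidate key.
{B, D}⁺ = {A, B, C, D, E, F, G, H}, which is every attribute, so {B, D} is a candidate key.
Any other superkey properly contains one of these, so there are no further candidate keys.

{A, B}, {B, D}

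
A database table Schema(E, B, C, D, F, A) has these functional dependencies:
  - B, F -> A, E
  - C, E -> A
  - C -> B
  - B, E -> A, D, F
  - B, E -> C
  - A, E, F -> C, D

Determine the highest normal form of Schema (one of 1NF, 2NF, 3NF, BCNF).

Candidate keys: {A, E, F}, {B, E}, {B, F}, {C, E}, {C, F}. Prime attributes: {A, B, C, E, F}.
C -> B breaks BCNF: {C}⁺ = {B, C}, so {C} is not a superkey.
Since {B} ⊆ prime attributes and every other non-superkey FD also has a prime right side, the schema is in 3NF.

3NF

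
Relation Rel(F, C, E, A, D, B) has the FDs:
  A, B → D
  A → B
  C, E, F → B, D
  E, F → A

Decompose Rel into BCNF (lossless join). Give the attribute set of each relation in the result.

Candidate key of the original relation: {C, E, F}.
Within {A, B, C, D, E, F}: {A, B}⁺ ∩ {A, B, C, D, E, F} = {A, B, D}, not the whole set, so A, B → D violates BCNF; decompose into {A, B, D} and {A, B, C, E, F}.
{A, B, D} is in BCNF.
Within {A, B, C, E, F}: {A}⁺ ∩ {A, B, C, E, F} = {A, B}, not the whole set, so A → B violates BCNF; decompose into {A, B} and {A, C, E, F}.
{A, B} is in BCNF.
Within {A, C, E, F}: {E, F}⁺ ∩ {A, C, E, F} = {A, E, F}, not the whole set, so E, F → A violates BCNF; decompose into {A, E, F} and {C, E, F}.
{A, E, F} is in BCNF.
{C, E, F} is in BCNF.

{A, B, D}; {A, E, F}; {C, E, F}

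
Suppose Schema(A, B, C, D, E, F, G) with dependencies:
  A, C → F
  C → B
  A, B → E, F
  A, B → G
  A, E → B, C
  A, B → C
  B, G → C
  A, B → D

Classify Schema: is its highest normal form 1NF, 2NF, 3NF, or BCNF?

3NF

Candidate keys: {A, B}, {A, C}, {A, E}. Prime attributes: {A, B, C, E}.
For C → B we have {C}⁺ = {B, C}; {C} is not a superkey, so BCNF fails.
But every attribute on its right side ({B}) is prime, and the same holds for every other non-superkey FD, so 3NF still holds.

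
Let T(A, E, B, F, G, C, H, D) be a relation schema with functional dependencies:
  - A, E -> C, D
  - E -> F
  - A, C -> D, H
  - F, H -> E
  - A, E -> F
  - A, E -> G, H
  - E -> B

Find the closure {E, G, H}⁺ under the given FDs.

Start with {E, G, H}.
E -> F applies; add {F} → now {E, F, G, H}.
E -> B applies; add {B} → now {B, E, F, G, H}.
No further FD applies.

{B, E, F, G, H}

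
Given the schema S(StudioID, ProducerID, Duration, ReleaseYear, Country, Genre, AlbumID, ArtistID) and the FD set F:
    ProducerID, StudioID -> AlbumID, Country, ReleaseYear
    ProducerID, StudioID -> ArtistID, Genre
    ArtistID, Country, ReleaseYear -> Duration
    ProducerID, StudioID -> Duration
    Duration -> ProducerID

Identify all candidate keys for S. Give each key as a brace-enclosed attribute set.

{StudioID} never appears on the right of any FD, so every key must include it.
{Duration, StudioID}⁺ = {AlbumID, ArtistID, Country, Duration, Genre, ProducerID, ReleaseYear, StudioID}, which is every attribute, so {Duration, StudioID} is a candidate key.
{ProducerID, StudioID}⁺ = {AlbumID, ArtistID, Country, Duration, Genre, ProducerID, ReleaseYear, StudioID}, which is every attribute, so {ProducerID, StudioID} is a candidate key.
{ArtistID, Country, ReleaseYear, StudioID}⁺ = {AlbumID, ArtistID, Country, Duration, Genre, ProducerID, ReleaseYear, StudioID}, which is every attribute, so {ArtistID, Country, ReleaseYear, StudioID} is a candidate key.
No proper subset of any of these is a key, and no other minimal superkey exists.

{ArtistID, Country, ReleaseYear, StudioID}, {Duration, StudioID}, {ProducerID, StudioID}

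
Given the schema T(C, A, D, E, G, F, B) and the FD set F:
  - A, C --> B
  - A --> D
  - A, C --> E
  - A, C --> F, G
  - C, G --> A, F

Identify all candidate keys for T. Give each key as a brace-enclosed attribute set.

{C} never appears on the right of any FD, so every key must include it.
{A, C}⁺ = {A, B, C, D, E, F, G} — all of the relation — so {A, C} is a candidate key.
{C, G}⁺ = {A, B, C, D, E, F, G} — all of the relation — so {C, G} is a candidate key.
Any other superkey properly contains one of these, so there are no further candidate keys.

{A, C}, {C, G}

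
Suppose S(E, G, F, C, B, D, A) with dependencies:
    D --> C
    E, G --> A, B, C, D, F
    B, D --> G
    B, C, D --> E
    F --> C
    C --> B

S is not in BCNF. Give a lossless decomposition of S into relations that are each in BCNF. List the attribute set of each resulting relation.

{A, D, E, F, G}; {B, C}; {C, F}

Candidate keys of the original relation: {D}, {E, G}.
Within {A, B, C, D, E, F, G}: {F}⁺ ∩ {A, B, C, D, E, F, G} = {B, C, F}, not the whole set, so F --> B, C violates BCNF; decompose into {B, C, F} and {A, D, E, F, G}.
Within {B, C, F}: {C}⁺ ∩ {B, C, F} = {B, C}, not the whole set, so C --> B violates BCNF; decompose into {B, C} and {C, F}.
{B, C}: every determinant is a superkey — BCNF.
{C, F}: every determinant is a superkey — BCNF.
{A, D, E, F, G}: every determinant is a superkey — BCNF.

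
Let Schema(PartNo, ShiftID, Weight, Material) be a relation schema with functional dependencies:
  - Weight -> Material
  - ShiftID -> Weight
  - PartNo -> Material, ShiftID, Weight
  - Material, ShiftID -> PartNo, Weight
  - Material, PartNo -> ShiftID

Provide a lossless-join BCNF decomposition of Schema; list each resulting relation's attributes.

Candidate keys of the original relation: {PartNo}, {ShiftID}.
In {Material, PartNo, ShiftID, Weight}, {Weight} is not a superkey ({Weight}⁺ restricted to this set is {Material, Weight}), so split on Weight -> Material into {Material, Weight} and {PartNo, ShiftID, Weight}.
{Material, Weight} is in BCNF.
{PartNo, ShiftID, Weight} is in BCNF.

{Material, Weight}; {PartNo, ShiftID, Weight}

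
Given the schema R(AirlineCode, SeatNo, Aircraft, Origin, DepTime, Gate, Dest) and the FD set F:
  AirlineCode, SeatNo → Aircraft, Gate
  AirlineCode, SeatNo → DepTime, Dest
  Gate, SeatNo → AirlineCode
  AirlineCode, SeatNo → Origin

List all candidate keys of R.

{AirlineCode, SeatNo}, {Gate, SeatNo}

Attributes never on any right-hand side: {SeatNo} — every candidate key must contain it.
{AirlineCode, SeatNo}⁺ = {Aircraft, AirlineCode, DepTime, Dest, Gate, Origin, SeatNo}, which is every attribute, so {AirlineCode, SeatNo} is a candidate key.
{Gate, SeatNo}⁺ = {Aircraft, AirlineCode, DepTime, Dest, Gate, Origin, SeatNo}, which is every attribute, so {Gate, SeatNo} is a candidate key.
These are minimal and exhaustive — every other superkey contains one of them.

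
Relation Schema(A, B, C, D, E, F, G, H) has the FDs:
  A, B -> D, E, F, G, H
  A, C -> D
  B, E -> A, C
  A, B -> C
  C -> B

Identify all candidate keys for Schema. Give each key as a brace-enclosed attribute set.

{A, B}, {A, C}, {B, E}, {C, E}

{A, B}⁺ = {A, B, C, D, E, F, G, H} — all of the relation — so {A, B} is a candidate key.
{A, C}⁺ = {A, B, C, D, E, F, G, H} — all of the relation — so {A, C} is a candidate key.
{B, E}⁺ = {A, B, C, D, E, F, G, H} — all of the relation — so {B, E} is a candidate key.
{C, E}⁺ = {A, B, C, D, E, F, G, H} — all of the relation — so {C, E} is a candidate key.
Any other superkey properly contains one of these, so there are no further candidate keys.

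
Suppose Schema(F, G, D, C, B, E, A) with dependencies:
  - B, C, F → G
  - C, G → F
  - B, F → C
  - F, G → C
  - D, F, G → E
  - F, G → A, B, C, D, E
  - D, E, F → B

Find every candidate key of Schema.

{B, F}, {C, G}, {D, E, F}, {F, G}

{B, F}⁺ = {A, B, C, D, E, F, G}, which is every attribute, so {B, F} is a candidate key.
{C, G}⁺ = {A, B, C, D, E, F, G}, which is every attribute, so {C, G} is a candidate key.
{F, G}⁺ = {A, B, C, D, E, F, G}, which is every attribute, so {F, G} is a candidate key.
{D, E, F}⁺ = {A, B, C, D, E, F, G}, which is every attribute, so {D, E, F} is a candidate key.
No proper subset of any of these is a key, and no other minimal superkey exists.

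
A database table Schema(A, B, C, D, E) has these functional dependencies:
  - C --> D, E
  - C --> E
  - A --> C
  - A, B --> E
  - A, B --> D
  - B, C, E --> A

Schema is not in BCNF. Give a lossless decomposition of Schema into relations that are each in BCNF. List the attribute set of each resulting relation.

{A, B}; {A, C}; {C, D, E}

Candidate keys of the original relation: {A, B}, {B, C}.
In {A, B, C, D, E}, {C} is not a superkey ({C}⁺ restricted to this set is {C, D, E}), so split on C --> D, E into {C, D, E} and {A, B, C}.
{C, D, E} has no BCNF violation.
In {A, B, C}, {A} is not a superkey ({A}⁺ restricted to this set is {A, C}), so split on A --> C into {A, C} and {A, B}.
{A, C} has no BCNF violation.
{A, B} has no BCNF violation.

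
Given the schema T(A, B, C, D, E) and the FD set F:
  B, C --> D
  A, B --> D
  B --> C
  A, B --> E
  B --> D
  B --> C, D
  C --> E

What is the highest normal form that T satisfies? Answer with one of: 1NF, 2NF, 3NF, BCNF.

Candidate key: {A, B}. Prime attributes: {A, B}.
For B, C --> D we have {B, C}⁺ = {B, C, D, E}; {B, C} is not a superkey, so BCNF fails.
B, C --> D has non-prime {D} on the right and a non-superkey on the left, so 3NF fails.
{B} is a proper subset of the key {A, B}, and {B}⁺ contains the non-prime attributes {C, D, E} — a partial dependency, so 2NF is violated.

1NF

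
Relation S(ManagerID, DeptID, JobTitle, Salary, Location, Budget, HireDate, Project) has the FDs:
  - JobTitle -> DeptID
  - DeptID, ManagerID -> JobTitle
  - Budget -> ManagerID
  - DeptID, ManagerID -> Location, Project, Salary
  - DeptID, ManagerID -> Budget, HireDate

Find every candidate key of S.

{Budget, DeptID}⁺ = {Budget, DeptID, HireDate, JobTitle, Location, ManagerID, Project, Salary} — all of the relation — so {Budget, DeptID} is a candidate key.
{Budget, JobTitle}⁺ = {Budget, DeptID, HireDate, JobTitle, Location, ManagerID, Project, Salary} — all of the relation — so {Budget, JobTitle} is a candidate key.
{DeptID, ManagerID}⁺ = {Budget, DeptID, HireDate, JobTitle, Location, ManagerID, Project, Salary} — all of the relation — so {DeptID, ManagerID} is a candidate key.
{JobTitle, ManagerID}⁺ = {Budget, DeptID, HireDate, JobTitle, Location, ManagerID, Project, Salary} — all of the relation — so {JobTitle, ManagerID} is a candidate key.
No proper subset of any of these is a key, and no other minimal superkey exists.

{Budget, DeptID}, {Budget, JobTitle}, {DeptID, ManagerID}, {JobTitle, ManagerID}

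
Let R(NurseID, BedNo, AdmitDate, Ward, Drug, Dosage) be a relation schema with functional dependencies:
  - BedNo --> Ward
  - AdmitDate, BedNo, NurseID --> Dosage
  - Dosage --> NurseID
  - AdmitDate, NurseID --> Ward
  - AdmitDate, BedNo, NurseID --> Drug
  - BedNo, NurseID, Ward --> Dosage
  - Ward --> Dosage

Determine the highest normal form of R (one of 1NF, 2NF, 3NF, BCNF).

1NF

Candidate key: {AdmitDate, BedNo}. Prime attributes: {AdmitDate, BedNo}.
BedNo --> Ward breaks BCNF: {BedNo}⁺ = {BedNo, Dosage, NurseID, Ward}, so {BedNo} is not a superkey.
BedNo --> Ward determines the non-prime attribute {Ward} from a non-superkey — 3NF is violated.
{BedNo} is a proper subset of the key {AdmitDate, BedNo}, and {BedNo}⁺ contains the non-prime attributes {Dosage, NurseID, Ward} — a partial dependency, so 2NF is violated.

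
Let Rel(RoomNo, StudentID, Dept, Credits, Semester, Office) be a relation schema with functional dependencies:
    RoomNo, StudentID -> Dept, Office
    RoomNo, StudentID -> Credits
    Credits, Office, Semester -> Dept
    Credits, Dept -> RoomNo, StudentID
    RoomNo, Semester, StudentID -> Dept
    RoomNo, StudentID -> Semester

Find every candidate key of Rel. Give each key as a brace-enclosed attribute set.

{Credits, Dept}, {Credits, Office, Semester}, {RoomNo, StudentID}

{Credits, Dept}⁺ = {Credits, Dept, Office, RoomNo, Semester, StudentID}, which is every attribute, so {Credits, Dept} is a candidate key.
{RoomNo, StudentID}⁺ = {Credits, Dept, Office, RoomNo, Semester, StudentID}, which is every attribute, so {RoomNo, StudentID} is a candidate key.
{Credits, Office, Semester}⁺ = {Credits, Dept, Office, RoomNo, Semester, StudentID}, which is every attribute, so {Credits, Office, Semester} is a candidate key.
Any other superkey properly contains one of these, so there are no further candidate keys.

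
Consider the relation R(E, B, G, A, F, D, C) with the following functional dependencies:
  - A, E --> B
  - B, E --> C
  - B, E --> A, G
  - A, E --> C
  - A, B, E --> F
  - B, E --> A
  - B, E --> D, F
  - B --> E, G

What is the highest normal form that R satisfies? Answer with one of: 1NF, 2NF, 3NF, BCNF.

Candidate keys: {A, E}, {B}. Prime attributes: {A, B, E}.
Each dependency's left side is a superkey — BCNF holds.

BCNF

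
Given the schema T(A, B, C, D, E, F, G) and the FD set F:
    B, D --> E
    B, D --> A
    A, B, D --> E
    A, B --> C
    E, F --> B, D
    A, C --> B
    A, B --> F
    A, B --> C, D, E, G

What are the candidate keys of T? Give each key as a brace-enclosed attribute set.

{A, B}⁺ = {A, B, C, D, E, F, G} — all of the relation — so {A, B} is a candidate key.
{A, C}⁺ = {A, B, C, D, E, F, G} — all of the relation — so {A, C} is a candidate key.
{B, D}⁺ = {A, B, C, D, E, F, G} — all of the relation — so {B, D} is a candidate key.
{E, F}⁺ = {A, B, C, D, E, F, G} — all of the relation — so {E, F} is a candidate key.
No proper subset of any of these is a key, and no other minimal superkey exists.

{A, B}, {A, C}, {B, D}, {E, F}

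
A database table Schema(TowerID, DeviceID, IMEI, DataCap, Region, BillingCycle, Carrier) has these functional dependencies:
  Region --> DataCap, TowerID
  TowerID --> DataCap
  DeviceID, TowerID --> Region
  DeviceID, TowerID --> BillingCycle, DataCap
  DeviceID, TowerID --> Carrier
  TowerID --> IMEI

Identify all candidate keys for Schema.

Attributes never on any right-hand side: {DeviceID} — every candidate key must contain it.
{DeviceID, Region}⁺ = {BillingCycle, Carrier, DataCap, DeviceID, IMEI, Region, TowerID} — all of the relation — so {DeviceID, Region} is a candidate key.
{DeviceID, TowerID}⁺ = {BillingCycle, Carrier, DataCap, DeviceID, IMEI, Region, TowerID} — all of the relation — so {DeviceID, TowerID} is a candidate key.
Any other superkey properly contains one of these, so there are no further candidate keys.

{DeviceID, Region}, {DeviceID, TowerID}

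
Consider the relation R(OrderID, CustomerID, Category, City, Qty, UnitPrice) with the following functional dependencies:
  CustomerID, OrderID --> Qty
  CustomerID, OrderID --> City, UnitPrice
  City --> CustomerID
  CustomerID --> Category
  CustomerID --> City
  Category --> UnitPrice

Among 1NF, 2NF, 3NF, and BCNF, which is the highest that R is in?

1NF

Candidate keys: {City, OrderID}, {CustomerID, OrderID}. Prime attributes: {City, CustomerID, OrderID}.
City --> CustomerID breaks BCNF: {City}⁺ = {Category, City, CustomerID, UnitPrice}, so {City} is not a superkey.
CustomerID --> Category determines the non-prime attribute {Category} from a non-superkey — 3NF is violated.
{City} is a proper subset of the key {City, OrderID}, and {City}⁺ contains the non-prime attributes {Category, UnitPrice} — a partial dependency, so 2NF is violated.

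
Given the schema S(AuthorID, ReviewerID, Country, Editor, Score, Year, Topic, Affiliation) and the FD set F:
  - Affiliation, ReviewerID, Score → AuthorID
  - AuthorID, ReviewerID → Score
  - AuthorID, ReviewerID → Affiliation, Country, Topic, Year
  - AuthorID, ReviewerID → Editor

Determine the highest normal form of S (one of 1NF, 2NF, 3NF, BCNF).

Candidate keys: {Affiliation, ReviewerID, Score}, {AuthorID, ReviewerID}. Prime attributes: {Affiliation, AuthorID, ReviewerID, Score}.
Each dependency's left side is a superkey — BCNF holds.

BCNF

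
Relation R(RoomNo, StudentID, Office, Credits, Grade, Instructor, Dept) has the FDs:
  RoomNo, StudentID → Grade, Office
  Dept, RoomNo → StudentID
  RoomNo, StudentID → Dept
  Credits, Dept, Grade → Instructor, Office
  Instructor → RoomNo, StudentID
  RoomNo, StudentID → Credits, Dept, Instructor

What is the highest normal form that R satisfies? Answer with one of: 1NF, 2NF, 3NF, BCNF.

BCNF

Candidate keys: {Credits, Dept, Grade}, {Dept, RoomNo}, {Instructor}, {RoomNo, StudentID}. Prime attributes: {Credits, Dept, Grade, Instructor, RoomNo, StudentID}.
Each dependency's left side is a superkey — BCNF holds.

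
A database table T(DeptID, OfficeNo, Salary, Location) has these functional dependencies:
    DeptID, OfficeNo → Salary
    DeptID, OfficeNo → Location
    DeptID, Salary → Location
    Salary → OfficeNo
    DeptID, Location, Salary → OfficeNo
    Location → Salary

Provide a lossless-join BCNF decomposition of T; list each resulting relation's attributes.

{DeptID, Location}; {Location, Salary}; {OfficeNo, Salary}

Candidate keys of the original relation: {DeptID, Location}, {DeptID, OfficeNo}, {DeptID, Salary}.
In {DeptID, Location, OfficeNo, Salary}, {Salary} is not a superkey ({Salary}⁺ restricted to this set is {OfficeNo, Salary}), so split on Salary → OfficeNo into {OfficeNo, Salary} and {DeptID, Location, Salary}.
{OfficeNo, Salary} is in BCNF.
In {DeptID, Location, Salary}, {Location} is not a superkey ({Location}⁺ restricted to this set is {Location, Salary}), so split on Location → Salary into {Location, Salary} and {DeptID, Location}.
{Location, Salary} is in BCNF.
{DeptID, Location} is in BCNF.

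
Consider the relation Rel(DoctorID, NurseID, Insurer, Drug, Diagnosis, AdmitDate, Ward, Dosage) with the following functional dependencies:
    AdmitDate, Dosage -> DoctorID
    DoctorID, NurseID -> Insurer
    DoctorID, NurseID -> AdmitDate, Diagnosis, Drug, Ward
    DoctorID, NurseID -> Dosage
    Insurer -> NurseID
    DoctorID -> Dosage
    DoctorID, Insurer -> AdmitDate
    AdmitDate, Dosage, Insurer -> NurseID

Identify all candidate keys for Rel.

{AdmitDate, Dosage, Insurer}, {AdmitDate, Dosage, NurseID}, {DoctorID, Insurer}, {DoctorID, NurseID}

Closure of {DoctorID, Insurer} is {AdmitDate, Diagnosis, DoctorID, Dosage, Drug, Insurer, NurseID, Ward}, the whole schema; {DoctorID, Insurer} is a candidate key.
Closure of {DoctorID, NurseID} is {AdmitDate, Diagnosis, DoctorID, Dosage, Drug, Insurer, NurseID, Ward}, the whole schema; {DoctorID, NurseID} is a candidate key.
Closure of {AdmitDate, Dosage, Insurer} is {AdmitDate, Diagnosis, DoctorID, Dosage, Drug, Insurer, NurseID, Ward}, the whole schema; {AdmitDate, Dosage, Insurer} is a candidate key.
Closure of {AdmitDate, Dosage, NurseID} is {AdmitDate, Diagnosis, DoctorID, Dosage, Drug, Insurer, NurseID, Ward}, the whole schema; {AdmitDate, Dosage, NurseID} is a candidate key.
These are minimal and exhaustive — every other superkey contains one of them.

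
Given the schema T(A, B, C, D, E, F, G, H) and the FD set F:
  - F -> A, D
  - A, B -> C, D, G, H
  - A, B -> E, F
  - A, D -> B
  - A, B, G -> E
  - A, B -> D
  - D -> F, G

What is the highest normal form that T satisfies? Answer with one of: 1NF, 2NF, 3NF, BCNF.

Candidate keys: {A, B}, {D}, {F}. Prime attributes: {A, B, D, F}.
The left-hand side of every FD is a superkey, so BCNF is satisfied.

BCNF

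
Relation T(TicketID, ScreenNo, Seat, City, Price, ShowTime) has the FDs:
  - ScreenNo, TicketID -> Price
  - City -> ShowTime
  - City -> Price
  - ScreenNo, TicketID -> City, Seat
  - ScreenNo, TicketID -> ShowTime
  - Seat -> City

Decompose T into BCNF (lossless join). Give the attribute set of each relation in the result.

{City, Price, ShowTime}; {City, Seat}; {ScreenNo, Seat, TicketID}

Candidate key of the original relation: {ScreenNo, TicketID}.
{City, Price, ScreenNo, Seat, ShowTime, TicketID}: {City} determines {City, Price, ShowTime} here but is not a superkey — split on City -> Price, ShowTime, giving {City, Price, ShowTime} and {City, ScreenNo, Seat, TicketID}.
{City, Price, ShowTime} has no BCNF violation.
{City, ScreenNo, Seat, TicketID}: {Seat} determines {City, Seat} here but is not a superkey — split on Seat -> City, giving {City, Seat} and {ScreenNo, Seat, TicketID}.
{City, Seat} has no BCNF violation.
{ScreenNo, Seat, TicketID} has no BCNF violation.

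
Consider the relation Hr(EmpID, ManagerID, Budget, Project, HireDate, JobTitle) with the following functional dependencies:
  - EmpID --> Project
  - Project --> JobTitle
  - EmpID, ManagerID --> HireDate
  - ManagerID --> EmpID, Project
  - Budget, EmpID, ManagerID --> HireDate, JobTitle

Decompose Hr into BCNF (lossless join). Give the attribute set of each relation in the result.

Candidate key of the original relation: {Budget, ManagerID}.
In {Budget, EmpID, HireDate, JobTitle, ManagerID, Project}, {EmpID} is not a superkey ({EmpID}⁺ restricted to this set is {EmpID, JobTitle, Project}), so split on EmpID --> JobTitle, Project into {EmpID, JobTitle, Project} and {Budget, EmpID, HireDate, ManagerID}.
In {EmpID, JobTitle, Project}, {Project} is not a superkey ({Project}⁺ restricted to this set is {JobTitle, Project}), so split on Project --> JobTitle into {JobTitle, Project} and {EmpID, Project}.
{JobTitle, Project} has no BCNF violation.
{EmpID, Project} has no BCNF violation.
In {Budget, EmpID, HireDate, ManagerID}, {EmpID, ManagerID} is not a superkey ({EmpID, ManagerID}⁺ restricted to this set is {EmpID, HireDate, ManagerID}), so split on EmpID, ManagerID --> HireDate into {EmpID, HireDate, ManagerID} and {Budget, EmpID, ManagerID}.
{EmpID, HireDate, ManagerID} has no BCNF violation.
In {Budget, EmpID, ManagerID}, {ManagerID} is not a superkey ({ManagerID}⁺ restricted to this set is {EmpID, ManagerID}), so split on ManagerID --> EmpID into {EmpID, ManagerID} and {Budget, ManagerID}.
{EmpID, ManagerID} has no BCNF violation.
{Budget, ManagerID} has no BCNF violation.

{Budget, ManagerID}; {EmpID, HireDate, ManagerID}; {EmpID, Project}; {JobTitle, Project}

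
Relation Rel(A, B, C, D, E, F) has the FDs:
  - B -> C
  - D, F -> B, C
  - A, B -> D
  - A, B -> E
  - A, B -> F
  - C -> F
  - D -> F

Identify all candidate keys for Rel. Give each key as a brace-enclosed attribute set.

{A} never appears on the right of any FD, so every key must include it.
{A, B}⁺ = {A, B, C, D, E, F} — all of the relation — so {A, B} is a candidate key.
{A, D}⁺ = {A, B, C, D, E, F} — all of the relation — so {A, D} is a candidate key.
Any other superkey properly contains one of these, so there are no further candidate keys.

{A, B}, {A, D}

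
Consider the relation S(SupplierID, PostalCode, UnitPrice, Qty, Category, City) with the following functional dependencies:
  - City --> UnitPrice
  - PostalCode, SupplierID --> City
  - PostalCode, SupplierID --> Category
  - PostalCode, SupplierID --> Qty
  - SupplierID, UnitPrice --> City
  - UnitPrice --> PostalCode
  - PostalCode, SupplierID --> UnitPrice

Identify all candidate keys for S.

{SupplierID} never appears on the right of any FD, so every key must include it.
Closure of {City, SupplierID} is {Category, City, PostalCode, Qty, SupplierID, UnitPrice}, the whole schema; {City, SupplierID} is a candidate key.
Closure of {PostalCode, SupplierID} is {Category, City, PostalCode, Qty, SupplierID, UnitPrice}, the whole schema; {PostalCode, SupplierID} is a candidate key.
Closure of {SupplierID, UnitPrice} is {Category, City, PostalCode, Qty, SupplierID, UnitPrice}, the whole schema; {SupplierID, UnitPrice} is a candidate key.
No proper subset of any of these is a key, and no other minimal superkey exists.

{City, SupplierID}, {PostalCode, SupplierID}, {SupplierID, UnitPrice}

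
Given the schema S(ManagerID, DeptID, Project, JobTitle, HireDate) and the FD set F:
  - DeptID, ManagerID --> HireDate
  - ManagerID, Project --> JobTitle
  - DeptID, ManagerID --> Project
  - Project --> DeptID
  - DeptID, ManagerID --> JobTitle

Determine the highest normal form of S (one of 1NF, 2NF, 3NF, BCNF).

Candidate keys: {DeptID, ManagerID}, {ManagerID, Project}. Prime attributes: {DeptID, ManagerID, Project}.
Project --> DeptID breaks BCNF: {Project}⁺ = {DeptID, Project}, so {Project} is not a superkey.
Its right-hand attributes {DeptID} are all prime, as are those of every other non-superkey FD — the relation is in 3NF.

3NF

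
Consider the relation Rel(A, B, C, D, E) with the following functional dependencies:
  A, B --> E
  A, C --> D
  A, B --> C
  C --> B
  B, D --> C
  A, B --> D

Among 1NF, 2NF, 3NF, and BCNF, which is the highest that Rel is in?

3NF

Candidate keys: {A, B}, {A, C}. Prime attributes: {A, B, C}.
C --> B breaks BCNF: {C}⁺ = {B, C}, so {C} is not a superkey.
Its right-hand attributes {B} are all prime, as are those of every other non-superkey FD — the relation is in 3NF.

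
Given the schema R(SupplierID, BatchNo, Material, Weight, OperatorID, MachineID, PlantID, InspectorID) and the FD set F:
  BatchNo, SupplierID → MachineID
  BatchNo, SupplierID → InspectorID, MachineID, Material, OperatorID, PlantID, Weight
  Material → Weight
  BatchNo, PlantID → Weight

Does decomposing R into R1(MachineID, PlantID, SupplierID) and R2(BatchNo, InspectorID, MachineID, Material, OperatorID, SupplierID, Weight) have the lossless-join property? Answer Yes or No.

The shared attributes are {MachineID, SupplierID} and {MachineID, SupplierID}⁺ = {MachineID, SupplierID}.
The closure covers neither R1 nor R2 entirely; the join is not lossless.

No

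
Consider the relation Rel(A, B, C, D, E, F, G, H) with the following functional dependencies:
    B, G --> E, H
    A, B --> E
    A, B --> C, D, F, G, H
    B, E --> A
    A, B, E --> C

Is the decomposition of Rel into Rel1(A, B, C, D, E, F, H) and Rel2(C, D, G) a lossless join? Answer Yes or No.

The shared attributes are {C, D} and {C, D}⁺ = {C, D}.
Neither Rel1 nor Rel2 is contained in that closure, so the decomposition is lossy.

No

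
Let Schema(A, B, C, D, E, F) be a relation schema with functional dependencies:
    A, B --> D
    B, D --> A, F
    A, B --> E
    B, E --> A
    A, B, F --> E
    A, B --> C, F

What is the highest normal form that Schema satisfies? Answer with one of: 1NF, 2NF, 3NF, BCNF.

Candidate keys: {A, B}, {B, D}, {B, E}. Prime attributes: {A, B, D, E}.
Every FD has a superkey on the left, so the relation is in BCNF.

BCNF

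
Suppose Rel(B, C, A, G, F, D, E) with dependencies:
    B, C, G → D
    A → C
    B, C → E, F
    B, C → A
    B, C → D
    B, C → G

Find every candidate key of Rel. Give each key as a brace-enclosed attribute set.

Attributes never on any right-hand side: {B} — every candidate key must contain it.
{A, B} is a candidate key since {A, B}⁺ = {A, B, C, D, E, F, G} covers every attribute.
{B, C} is a candidate key since {B, C}⁺ = {A, B, C, D, E, F, G} covers every attribute.
These are minimal and exhaustive — every other superkey contains one of them.

{A, B}, {B, C}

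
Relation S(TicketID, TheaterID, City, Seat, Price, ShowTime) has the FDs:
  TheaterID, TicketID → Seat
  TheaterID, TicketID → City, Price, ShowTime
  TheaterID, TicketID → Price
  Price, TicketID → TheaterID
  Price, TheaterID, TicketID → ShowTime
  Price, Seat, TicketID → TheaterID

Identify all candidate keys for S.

{Price, TicketID}, {TheaterID, TicketID}

{TicketID} never appears on the right of any FD, so every key must include it.
{Price, TicketID}⁺ = {City, Price, Seat, ShowTime, TheaterID, TicketID} — all of the relation — so {Price, TicketID} is a candidate key.
{TheaterID, TicketID}⁺ = {City, Price, Seat, ShowTime, TheaterID, TicketID} — all of the relation — so {TheaterID, TicketID} is a candidate key.
These are minimal and exhaustive — every other superkey contains one of them.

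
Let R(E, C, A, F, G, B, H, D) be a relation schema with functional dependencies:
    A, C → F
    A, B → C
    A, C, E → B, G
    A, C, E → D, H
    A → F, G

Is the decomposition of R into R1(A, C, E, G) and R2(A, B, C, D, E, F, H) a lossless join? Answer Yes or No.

The shared attributes are {A, C, E} and {A, C, E}⁺ = {A, B, C, D, E, F, G, H}.
Since R1 ⊆ {A, B, C, D, E, F, G, H}, the intersection is a superkey of R1; the decomposition is lossless.

Yes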